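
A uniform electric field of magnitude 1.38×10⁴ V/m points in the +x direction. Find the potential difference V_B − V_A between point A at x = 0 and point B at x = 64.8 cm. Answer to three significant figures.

In a uniform field, potential decreases in the direction of E: V_B − V_A = −E·Δx.
V_B − V_A = −(1.38×10⁴ V/m)(0.648 m) = -8940 V.

-8940 V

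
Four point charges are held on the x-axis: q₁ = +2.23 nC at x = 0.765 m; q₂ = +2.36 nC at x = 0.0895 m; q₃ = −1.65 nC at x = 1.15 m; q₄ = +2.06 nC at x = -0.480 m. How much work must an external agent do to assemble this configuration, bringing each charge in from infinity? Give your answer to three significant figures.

The work to assemble the configuration equals its total potential energy, U = Σ kqᵢqⱼ/rᵢⱼ over all pairs.
Pair separations: r₁₂ = 0.675 m, r₁₃ = 0.385 m, r₁₄ = 1.25 m, r₂₃ = 1.06 m, r₂₄ = 0.570 m, r₃₄ = 1.63 m.
Summing all 6 pair terms gives U = 4.23×10⁻⁸ J.

4.23×10⁻⁸ J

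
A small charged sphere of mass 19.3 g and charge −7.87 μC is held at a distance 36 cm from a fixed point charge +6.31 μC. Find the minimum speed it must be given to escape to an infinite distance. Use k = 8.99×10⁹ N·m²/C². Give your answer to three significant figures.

To just escape, total mechanical energy must reach zero at infinity: ½mv²_min + U = 0, so ½mv²_min = −U = |kQq|/r.
|U| = |kQq|/r = (8.99×10⁹ N·m²/C²)(6.31×10⁻⁶)(7.87×10⁻⁶)/(0.360) = 1.24 J.
v_min = √(2|U|/m) = √(2·1.24/0.0193) = 11.3 m/s.

11.3 m/s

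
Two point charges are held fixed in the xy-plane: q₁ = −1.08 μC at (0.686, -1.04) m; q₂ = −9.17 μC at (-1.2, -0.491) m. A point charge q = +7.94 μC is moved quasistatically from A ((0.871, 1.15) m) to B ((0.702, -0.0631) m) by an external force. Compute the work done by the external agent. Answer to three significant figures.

For quasistatic motion the external work equals the change in potential energy: W_ext = qΔV = q(V_B − V_A).
At A: distances to the source charges are 2.20 m, 2.64 m; V_A = Σ kqᵢ/rᵢ = -3.56×10⁴ V.
At B: distances to the source charges are 0.977 m, 1.95 m; V_B = Σ kqᵢ/rᵢ = -5.22×10⁴ V.
ΔV = V_B − V_A = -1.66×10⁴ V.
W_ext = qΔV = (7.94×10⁻⁶ C)(-1.66×10⁴ V) = -0.132 J.

-0.132 J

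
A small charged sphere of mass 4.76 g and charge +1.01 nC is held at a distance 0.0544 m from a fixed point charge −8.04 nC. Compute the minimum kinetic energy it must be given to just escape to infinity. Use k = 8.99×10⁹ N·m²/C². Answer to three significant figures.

1.34×10⁻⁶ J

To just escape, total mechanical energy must reach zero at infinity: ½mv²_min + U = 0, so ½mv²_min = −U = |kQq|/r.
|U| = |kQq|/r = (8.99×10⁹ N·m²/C²)(8.04×10⁻⁹)(1.01×10⁻⁹)/(0.0544) = 1.34×10⁻⁶ J.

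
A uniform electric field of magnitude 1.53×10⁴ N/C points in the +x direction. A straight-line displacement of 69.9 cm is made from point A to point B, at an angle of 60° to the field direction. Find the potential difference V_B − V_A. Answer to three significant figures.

-5350 V

Only the component of displacement along E changes the potential: ΔV = −E·d·cosθ.
ΔV = −(1.53×10⁴ V/m)(0.699 m)cos60° = -5350 V.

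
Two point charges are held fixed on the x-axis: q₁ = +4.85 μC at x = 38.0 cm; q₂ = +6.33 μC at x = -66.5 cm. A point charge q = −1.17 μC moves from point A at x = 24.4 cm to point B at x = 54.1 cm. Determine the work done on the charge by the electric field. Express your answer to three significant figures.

-0.0763 J

The work done by the electric force is W_field = −ΔU = −q(V_B − V_A) = q(V_A − V_B).
At A: distances to the source charges are 0.136 m, 0.909 m; V_A = Σ kqᵢ/rᵢ = 3.83×10⁵ V.
At B: distances to the source charges are 0.161 m, 1.21 m; V_B = Σ kqᵢ/rᵢ = 3.18×10⁵ V.
ΔV = V_B − V_A = -6.52×10⁴ V.
W_field = −qΔV = −(-1.17×10⁻⁶ C)(-6.52×10⁴ V) = -0.0763 J.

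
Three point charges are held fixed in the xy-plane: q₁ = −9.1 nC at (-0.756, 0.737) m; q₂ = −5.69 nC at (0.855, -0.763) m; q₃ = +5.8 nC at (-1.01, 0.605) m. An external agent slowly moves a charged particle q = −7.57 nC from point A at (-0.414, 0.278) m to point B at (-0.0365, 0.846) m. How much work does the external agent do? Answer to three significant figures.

For quasistatic motion the external work equals the change in potential energy: W_ext = qΔV = q(V_B − V_A).
At A: distances to the source charges are 0.572 m, 1.64 m, 0.680 m; V_A = Σ kqᵢ/rᵢ = -97.4 V.
At B: distances to the source charges are 0.728 m, 1.84 m, 1.00 m; V_B = Σ kqᵢ/rᵢ = -88.2 V.
ΔV = V_B − V_A = 9.15 V.
W_ext = qΔV = (-7.57×10⁻⁹ C)(9.15 V) = -6.93×10⁻⁸ J.

-6.93×10⁻⁸ J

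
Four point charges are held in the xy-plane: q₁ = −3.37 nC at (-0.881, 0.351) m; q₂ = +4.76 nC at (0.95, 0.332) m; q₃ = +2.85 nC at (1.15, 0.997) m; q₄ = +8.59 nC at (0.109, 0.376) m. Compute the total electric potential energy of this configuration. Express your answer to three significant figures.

4.12×10⁻⁷ J

The assembly work is the sum of pairwise potential energies, U = Σ_{i<j} kqᵢqⱼ/rᵢⱼ.
Pair separations: r₁₂ = 1.83 m, r₁₃ = 2.13 m, r₁₄ = 0.990 m, r₂₃ = 0.694 m, r₂₄ = 0.842 m, r₃₄ = 1.21 m.
Summing all 6 pair terms gives U = 4.12×10⁻⁷ J.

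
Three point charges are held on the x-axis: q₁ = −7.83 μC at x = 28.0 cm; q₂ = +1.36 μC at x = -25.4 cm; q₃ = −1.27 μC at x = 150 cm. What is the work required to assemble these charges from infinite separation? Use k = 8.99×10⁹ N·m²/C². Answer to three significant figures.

-0.115 J

The work to assemble the configuration equals its total potential energy, U = Σ kqᵢqⱼ/rᵢⱼ over all pairs.
Pair separations: r₁₂ = 0.534 m, r₁₃ = 1.22 m, r₂₃ = 1.75 m.
U = (-0.179) + (0.0733) + (-8.85×10⁻³) = -0.115 J.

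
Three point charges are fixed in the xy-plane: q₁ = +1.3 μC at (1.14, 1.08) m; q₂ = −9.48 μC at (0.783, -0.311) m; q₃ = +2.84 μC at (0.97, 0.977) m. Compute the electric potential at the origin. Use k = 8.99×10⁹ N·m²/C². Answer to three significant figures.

-7.52×10⁴ V

Electric potential is a scalar, so the contributions from each charge add algebraically: V = Σ kqᵢ/rᵢ.
Distances from the field point to each charge: r₁ = 1.57 m, r₂ = 0.843 m, r₃ = 1.38 m.
V = k[(1.30×10⁻⁶)/(1.57) + (-9.48×10⁻⁶)/(0.843) + (2.84×10⁻⁶)/(1.38)] = -7.52×10⁴ V.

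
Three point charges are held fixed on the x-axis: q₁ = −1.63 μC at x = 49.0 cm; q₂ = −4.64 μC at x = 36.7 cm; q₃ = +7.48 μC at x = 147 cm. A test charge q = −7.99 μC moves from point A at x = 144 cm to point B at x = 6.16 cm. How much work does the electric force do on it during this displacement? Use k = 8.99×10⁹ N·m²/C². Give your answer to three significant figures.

The work done by the electric force is W_field = −ΔU = −q(V_B − V_A) = q(V_A − V_B).
At A: distances to the source charges are 0.950 m, 1.07 m, 0.0300 m; V_A = Σ kqᵢ/rᵢ = 2.19×10⁶ V.
At B: distances to the source charges are 0.428 m, 0.305 m, 1.41 m; V_B = Σ kqᵢ/rᵢ = -1.23×10⁵ V.
ΔV = V_B − V_A = -2.31×10⁶ V.
W_field = −qΔV = −(-7.99×10⁻⁶ C)(-2.31×10⁶ V) = -18.5 J.

-18.5 J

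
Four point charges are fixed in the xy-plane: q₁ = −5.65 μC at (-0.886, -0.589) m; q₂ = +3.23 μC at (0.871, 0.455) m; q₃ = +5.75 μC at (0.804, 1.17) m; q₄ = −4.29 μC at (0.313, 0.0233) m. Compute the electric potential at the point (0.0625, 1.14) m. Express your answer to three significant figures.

3.76×10⁴ V

The total potential is the scalar sum of each charge's contribution, V = Σ kqᵢ/rᵢ.
Distances from the field point to each charge: r₁ = 1.97 m, r₂ = 1.06 m, r₃ = 0.742 m, r₄ = 1.14 m.
V = k[(-5.65×10⁻⁶)/(1.97) + (3.23×10⁻⁶)/(1.06) + (5.75×10⁻⁶)/(0.742) + (-4.29×10⁻⁶)/(1.14)] = 3.76×10⁴ V.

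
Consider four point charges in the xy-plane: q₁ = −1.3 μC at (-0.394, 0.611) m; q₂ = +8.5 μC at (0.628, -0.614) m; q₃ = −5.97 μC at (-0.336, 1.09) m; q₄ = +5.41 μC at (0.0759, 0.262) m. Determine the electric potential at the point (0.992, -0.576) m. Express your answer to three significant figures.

2.16×10⁵ V

The total potential is the scalar sum of each charge's contribution, V = Σ kqᵢ/rᵢ.
Distances from the field point to each charge: r₁ = 1.82 m, r₂ = 0.366 m, r₃ = 2.13 m, r₄ = 1.24 m.
V = k[(-1.30×10⁻⁶)/(1.82) + (8.50×10⁻⁶)/(0.366) + (-5.97×10⁻⁶)/(2.13) + (5.41×10⁻⁶)/(1.24)] = 2.16×10⁵ V.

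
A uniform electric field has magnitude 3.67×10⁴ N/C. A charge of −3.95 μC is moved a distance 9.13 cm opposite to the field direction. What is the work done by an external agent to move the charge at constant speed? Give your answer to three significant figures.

The potential change for a displacement 9.13 cm opposite to the field direction is ΔV = +Ed = 3350 V.
W_ext = qΔV = -0.0132 J.

-0.0132 J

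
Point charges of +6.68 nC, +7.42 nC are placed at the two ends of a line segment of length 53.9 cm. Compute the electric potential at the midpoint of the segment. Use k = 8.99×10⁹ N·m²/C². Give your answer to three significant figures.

470 V

Electric potential is a scalar, so the contributions from each charge add algebraically: V = Σ kqᵢ/rᵢ.
Each charge is 0.270 m from the midpoint.
V = k[(6.68×10⁻⁹)/(0.270) + (7.42×10⁻⁹)/(0.270)] = 470 V.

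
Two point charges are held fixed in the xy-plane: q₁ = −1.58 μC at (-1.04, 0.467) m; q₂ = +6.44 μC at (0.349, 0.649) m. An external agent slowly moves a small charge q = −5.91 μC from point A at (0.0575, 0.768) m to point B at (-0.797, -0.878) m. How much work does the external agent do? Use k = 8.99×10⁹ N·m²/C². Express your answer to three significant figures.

For quasistatic motion the external work equals the change in potential energy: W_ext = qΔV = q(V_B − V_A).
At A: distances to the source charges are 1.14 m, 0.315 m; V_A = Σ kqᵢ/rᵢ = 1.71×10⁵ V.
At B: distances to the source charges are 1.37 m, 1.91 m; V_B = Σ kqᵢ/rᵢ = 1.99×10⁴ V.
ΔV = V_B − V_A = -1.51×10⁵ V.
W_ext = qΔV = (-5.91×10⁻⁶ C)(-1.51×10⁵ V) = 0.895 J.

0.895 J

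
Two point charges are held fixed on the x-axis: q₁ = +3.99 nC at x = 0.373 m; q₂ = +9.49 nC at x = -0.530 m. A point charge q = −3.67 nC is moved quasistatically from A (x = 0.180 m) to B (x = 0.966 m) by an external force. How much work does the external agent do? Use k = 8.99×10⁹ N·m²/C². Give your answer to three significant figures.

6.92×10⁻⁷ J

For quasistatic motion the external work equals the change in potential energy: W_ext = qΔV = q(V_B − V_A).
At A: distances to the source charges are 0.193 m, 0.710 m; V_A = Σ kqᵢ/rᵢ = 306 V.
At B: distances to the source charges are 0.593 m, 1.50 m; V_B = Σ kqᵢ/rᵢ = 118 V.
ΔV = V_B − V_A = -188 V.
W_ext = qΔV = (-3.67×10⁻⁹ C)(-188 V) = 6.92×10⁻⁷ J.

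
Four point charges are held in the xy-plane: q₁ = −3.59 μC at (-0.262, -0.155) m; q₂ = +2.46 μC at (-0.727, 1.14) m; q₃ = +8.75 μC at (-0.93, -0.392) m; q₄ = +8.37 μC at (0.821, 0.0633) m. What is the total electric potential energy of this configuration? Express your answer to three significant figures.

The work to assemble the configuration equals its total potential energy, U = Σ kqᵢqⱼ/rᵢⱼ over all pairs.
Pair separations: r₁₂ = 1.38 m, r₁₃ = 0.709 m, r₁₄ = 1.10 m, r₂₃ = 1.55 m, r₂₄ = 1.89 m, r₃₄ = 1.81 m.
Summing all 6 pair terms gives U = -0.113 J.

-0.113 J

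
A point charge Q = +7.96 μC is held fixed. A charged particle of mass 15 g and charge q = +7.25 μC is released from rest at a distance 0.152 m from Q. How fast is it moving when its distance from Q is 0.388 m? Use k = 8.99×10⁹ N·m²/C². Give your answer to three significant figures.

Only the electrostatic force acts, so mechanical energy is conserved: ½mv² = U₁ − U₂ = kQq(1/r₁ − 1/r₂).
U₁ − U₂ = (8.99×10⁹ N·m²/C²)(7.96×10⁻⁶ C)(7.25×10⁻⁶ C)(1/0.152 − 1/0.388) = 2.08 J.
v = √(2·2.08/0.0150) = 16.6 m/s.

16.6 m/s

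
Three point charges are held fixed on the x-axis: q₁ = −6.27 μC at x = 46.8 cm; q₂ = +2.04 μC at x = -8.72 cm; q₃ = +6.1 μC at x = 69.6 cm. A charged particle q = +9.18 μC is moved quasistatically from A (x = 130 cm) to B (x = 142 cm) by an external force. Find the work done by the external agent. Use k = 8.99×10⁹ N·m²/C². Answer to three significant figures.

For quasistatic motion the external work equals the change in potential energy: W_ext = qΔV = q(V_B − V_A).
At A: distances to the source charges are 0.832 m, 1.39 m, 0.604 m; V_A = Σ kqᵢ/rᵢ = 3.63×10⁴ V.
At B: distances to the source charges are 0.952 m, 1.51 m, 0.724 m; V_B = Σ kqᵢ/rᵢ = 2.87×10⁴ V.
ΔV = V_B − V_A = -7560 V.
W_ext = qΔV = (9.18×10⁻⁶ C)(-7560 V) = -0.0694 J.

-0.0694 J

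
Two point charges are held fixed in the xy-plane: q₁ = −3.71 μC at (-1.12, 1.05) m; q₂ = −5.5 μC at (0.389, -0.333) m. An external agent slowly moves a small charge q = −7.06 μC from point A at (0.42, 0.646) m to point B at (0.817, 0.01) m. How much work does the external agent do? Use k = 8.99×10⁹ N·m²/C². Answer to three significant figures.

0.239 J

For quasistatic motion the external work equals the change in potential energy: W_ext = qΔV = q(V_B − V_A).
At A: distances to the source charges are 1.59 m, 0.979 m; V_A = Σ kqᵢ/rᵢ = -7.14×10⁴ V.
At B: distances to the source charges are 2.20 m, 0.548 m; V_B = Σ kqᵢ/rᵢ = -1.05×10⁵ V.
ΔV = V_B − V_A = -3.39×10⁴ V.
W_ext = qΔV = (-7.06×10⁻⁶ C)(-3.39×10⁴ V) = 0.239 J.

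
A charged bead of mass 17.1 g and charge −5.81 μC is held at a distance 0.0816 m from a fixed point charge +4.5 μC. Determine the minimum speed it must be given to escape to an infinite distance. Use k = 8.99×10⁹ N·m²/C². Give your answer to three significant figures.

To just escape, total mechanical energy must reach zero at infinity: ½mv²_min + U = 0, so ½mv²_min = −U = |kQq|/r.
|U| = |kQq|/r = (8.99×10⁹ N·m²/C²)(4.50×10⁻⁶)(5.81×10⁻⁶)/(0.0816) = 2.88 J.
v_min = √(2|U|/m) = √(2·2.88/0.0171) = 18.4 m/s.

18.4 m/s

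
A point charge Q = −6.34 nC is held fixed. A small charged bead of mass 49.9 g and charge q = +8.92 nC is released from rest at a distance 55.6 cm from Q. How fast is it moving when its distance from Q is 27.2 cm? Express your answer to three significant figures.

Only the electrostatic force acts, so mechanical energy is conserved: ½mv² = U₁ − U₂ = kQq(1/r₁ − 1/r₂).
U₁ − U₂ = (8.99×10⁹ N·m²/C²)(-6.34×10⁻⁹ C)(8.92×10⁻⁹ C)(1/0.556 − 1/0.272) = 9.55×10⁻⁷ J.
v = √(2·9.55×10⁻⁷/0.0499) = 6.19×10⁻³ m/s.

6.19×10⁻³ m/s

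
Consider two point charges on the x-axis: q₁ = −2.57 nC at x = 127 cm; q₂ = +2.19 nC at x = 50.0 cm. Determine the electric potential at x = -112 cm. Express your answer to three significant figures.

The total potential is the scalar sum of each charge's contribution, V = Σ kqᵢ/rᵢ.
Distances from the field point to each charge: r₁ = 2.39 m, r₂ = 1.62 m.
V = k[(-2.57×10⁻⁹)/(2.39) + (2.19×10⁻⁹)/(1.62)] = 2.49 V.

2.49 V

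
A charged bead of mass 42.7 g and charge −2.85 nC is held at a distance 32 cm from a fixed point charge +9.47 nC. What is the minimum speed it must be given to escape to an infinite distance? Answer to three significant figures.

To just escape, total mechanical energy must reach zero at infinity: ½mv²_min + U = 0, so ½mv²_min = −U = |kQq|/r.
|U| = |kQq|/r = (8.99×10⁹ N·m²/C²)(9.47×10⁻⁹)(2.85×10⁻⁹)/(0.320) = 7.58×10⁻⁷ J.
v_min = √(2|U|/m) = √(2·7.58×10⁻⁷/0.0427) = 5.96×10⁻³ m/s.

5.96×10⁻³ m/s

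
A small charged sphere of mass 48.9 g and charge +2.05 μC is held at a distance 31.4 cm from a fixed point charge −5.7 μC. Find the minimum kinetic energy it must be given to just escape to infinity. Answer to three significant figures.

To just escape, total mechanical energy must reach zero at infinity: ½mv²_min + U = 0, so ½mv²_min = −U = |kQq|/r.
|U| = |kQq|/r = (8.99×10⁹ N·m²/C²)(5.70×10⁻⁶)(2.05×10⁻⁶)/(0.314) = 0.335 J.

0.335 J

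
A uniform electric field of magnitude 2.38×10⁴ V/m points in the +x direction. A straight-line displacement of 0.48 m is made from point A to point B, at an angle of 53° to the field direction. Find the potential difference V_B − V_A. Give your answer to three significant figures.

Only the component of displacement along E changes the potential: ΔV = −E·d·cosθ.
ΔV = −(2.38×10⁴ V/m)(0.480 m)cos53° = -6880 V.

-6880 V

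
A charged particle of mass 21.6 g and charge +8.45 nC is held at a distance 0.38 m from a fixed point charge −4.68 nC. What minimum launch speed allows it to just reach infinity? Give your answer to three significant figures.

9.31×10⁻³ m/s

To just escape, total mechanical energy must reach zero at infinity: ½mv²_min + U = 0, so ½mv²_min = −U = |kQq|/r.
|U| = |kQq|/r = (8.99×10⁹ N·m²/C²)(4.68×10⁻⁹)(8.45×10⁻⁹)/(0.380) = 9.36×10⁻⁷ J.
v_min = √(2|U|/m) = √(2·9.36×10⁻⁷/0.0216) = 9.31×10⁻³ m/s.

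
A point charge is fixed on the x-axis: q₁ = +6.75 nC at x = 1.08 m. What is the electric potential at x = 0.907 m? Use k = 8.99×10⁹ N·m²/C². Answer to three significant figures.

351 V

The total potential is the scalar sum of each charge's contribution, V = Σ kqᵢ/rᵢ.
V = k[(6.75×10⁻⁹)/(0.173)] = 351 V.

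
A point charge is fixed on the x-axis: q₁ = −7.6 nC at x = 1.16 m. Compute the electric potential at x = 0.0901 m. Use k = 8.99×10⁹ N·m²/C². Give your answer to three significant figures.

The total potential is the scalar sum of each charge's contribution, V = Σ kqᵢ/rᵢ.
V = k[(-7.60×10⁻⁹)/(1.07)] = -63.9 V.

-63.9 V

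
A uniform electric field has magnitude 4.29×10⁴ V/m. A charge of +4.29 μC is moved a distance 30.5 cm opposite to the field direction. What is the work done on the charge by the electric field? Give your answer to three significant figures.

The potential change for a displacement 30.5 cm opposite to the field direction is ΔV = +Ed = 1.31×10⁴ V.
W_field = −qΔV = -0.0561 J.

-0.0561 J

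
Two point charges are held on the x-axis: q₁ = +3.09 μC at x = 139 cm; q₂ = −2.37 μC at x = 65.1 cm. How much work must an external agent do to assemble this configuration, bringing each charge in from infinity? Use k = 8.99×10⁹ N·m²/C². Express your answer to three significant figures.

-0.0891 J

The assembly work is the sum of pairwise potential energies, U = Σ_{i<j} kqᵢqⱼ/rᵢⱼ.
Pair separations: r₁₂ = 0.739 m.
U = (-0.0891) = -0.0891 J.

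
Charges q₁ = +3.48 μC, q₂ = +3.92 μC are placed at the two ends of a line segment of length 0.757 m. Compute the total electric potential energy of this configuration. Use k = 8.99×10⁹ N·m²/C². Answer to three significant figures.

0.162 J

The work to assemble the configuration equals its total potential energy, U = Σ kqᵢqⱼ/rᵢⱼ over all pairs.
The separation is r = 0.757 m.
U = (0.162) = 0.162 J.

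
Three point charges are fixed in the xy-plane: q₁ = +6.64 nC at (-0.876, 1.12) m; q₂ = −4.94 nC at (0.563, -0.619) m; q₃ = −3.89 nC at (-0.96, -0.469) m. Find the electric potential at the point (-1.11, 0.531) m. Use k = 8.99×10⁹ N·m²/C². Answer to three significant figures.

Electric potential is a scalar, so the contributions from each charge add algebraically: V = Σ kqᵢ/rᵢ.
Distances from the field point to each charge: r₁ = 0.634 m, r₂ = 2.03 m, r₃ = 1.01 m.
V = k[(6.64×10⁻⁹)/(0.634) + (-4.94×10⁻⁹)/(2.03) + (-3.89×10⁻⁹)/(1.01)] = 37.7 V.

37.7 V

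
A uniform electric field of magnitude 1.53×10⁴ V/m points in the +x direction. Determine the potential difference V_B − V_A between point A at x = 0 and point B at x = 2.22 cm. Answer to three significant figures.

In a uniform field, potential decreases in the direction of E: V_B − V_A = −E·Δx.
V_B − V_A = −(1.53×10⁴ V/m)(0.0222 m) = -340 V.

-340 V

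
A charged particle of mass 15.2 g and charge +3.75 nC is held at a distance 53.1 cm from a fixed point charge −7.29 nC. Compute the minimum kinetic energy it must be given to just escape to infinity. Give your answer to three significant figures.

4.63×10⁻⁷ J

To just escape, total mechanical energy must reach zero at infinity: ½mv²_min + U = 0, so ½mv²_min = −U = |kQq|/r.
|U| = |kQq|/r = (8.99×10⁹ N·m²/C²)(7.29×10⁻⁹)(3.75×10⁻⁹)/(0.531) = 4.63×10⁻⁷ J.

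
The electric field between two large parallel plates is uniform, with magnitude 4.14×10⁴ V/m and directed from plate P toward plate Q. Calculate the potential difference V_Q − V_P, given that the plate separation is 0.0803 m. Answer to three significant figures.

In a uniform field, potential decreases in the direction of E: ΔV = −E·d for a displacement d parallel to E.
Going from P to Q is a displacement of 0.0803 m along the field, so V_Q − V_P = −Ed = -3320 V.

-3320 V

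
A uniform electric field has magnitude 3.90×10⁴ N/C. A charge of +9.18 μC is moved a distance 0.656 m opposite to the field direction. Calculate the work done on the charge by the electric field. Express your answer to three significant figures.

The potential change for a displacement 0.656 m opposite to the field direction is ΔV = +Ed = 2.56×10⁴ V.
W_field = −qΔV = -0.235 J.

-0.235 J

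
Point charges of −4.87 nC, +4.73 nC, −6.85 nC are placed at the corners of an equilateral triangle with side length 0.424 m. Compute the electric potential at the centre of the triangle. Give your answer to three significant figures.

-257 V

Electric potential is a scalar, so the contributions from each charge add algebraically: V = Σ kqᵢ/rᵢ.
The distance from each vertex to the centroid is a/√3 = 0.245 m.
V = k[(-4.87×10⁻⁹)/(0.245) + (4.73×10⁻⁹)/(0.245) + (-6.85×10⁻⁹)/(0.245)] = -257 V.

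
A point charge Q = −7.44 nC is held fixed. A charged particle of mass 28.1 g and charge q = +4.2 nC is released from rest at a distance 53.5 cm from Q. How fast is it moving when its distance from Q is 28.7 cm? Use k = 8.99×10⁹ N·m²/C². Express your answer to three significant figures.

Only the electrostatic force acts, so mechanical energy is conserved: ½mv² = U₁ − U₂ = kQq(1/r₁ − 1/r₂).
U₁ − U₂ = (8.99×10⁹ N·m²/C²)(-7.44×10⁻⁹ C)(4.20×10⁻⁹ C)(1/0.535 − 1/0.287) = 4.54×10⁻⁷ J.
v = √(2·4.54×10⁻⁷/0.0281) = 5.68×10⁻³ m/s.

5.68×10⁻³ m/s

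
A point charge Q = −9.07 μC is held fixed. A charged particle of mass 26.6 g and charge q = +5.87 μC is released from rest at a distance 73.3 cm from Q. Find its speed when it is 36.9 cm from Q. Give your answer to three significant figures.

Only the electrostatic force acts, so mechanical energy is conserved: ½mv² = U₁ − U₂ = kQq(1/r₁ − 1/r₂).
U₁ − U₂ = (8.99×10⁹ N·m²/C²)(-9.07×10⁻⁶ C)(5.87×10⁻⁶ C)(1/0.733 − 1/0.369) = 0.644 J.
v = √(2·0.644/0.0266) = 6.96 m/s.

6.96 m/s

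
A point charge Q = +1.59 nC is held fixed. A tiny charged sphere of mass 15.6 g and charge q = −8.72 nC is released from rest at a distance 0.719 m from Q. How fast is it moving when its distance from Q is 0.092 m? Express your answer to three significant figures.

Only the electrostatic force acts, so mechanical energy is conserved: ½mv² = U₁ − U₂ = kQq(1/r₁ − 1/r₂).
U₁ − U₂ = (8.99×10⁹ N·m²/C²)(1.59×10⁻⁹ C)(-8.72×10⁻⁹ C)(1/0.719 − 1/0.0920) = 1.18×10⁻⁶ J.
v = √(2·1.18×10⁻⁶/0.0156) = 0.0123 m/s.

0.0123 m/s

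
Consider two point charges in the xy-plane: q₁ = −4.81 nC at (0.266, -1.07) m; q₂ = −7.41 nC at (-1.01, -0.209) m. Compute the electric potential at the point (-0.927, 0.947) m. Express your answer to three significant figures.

The total potential is the scalar sum of each charge's contribution, V = Σ kqᵢ/rᵢ.
Distances from the field point to each charge: r₁ = 2.34 m, r₂ = 1.16 m.
V = k[(-4.81×10⁻⁹)/(2.34) + (-7.41×10⁻⁹)/(1.16)] = -75.9 V.

-75.9 V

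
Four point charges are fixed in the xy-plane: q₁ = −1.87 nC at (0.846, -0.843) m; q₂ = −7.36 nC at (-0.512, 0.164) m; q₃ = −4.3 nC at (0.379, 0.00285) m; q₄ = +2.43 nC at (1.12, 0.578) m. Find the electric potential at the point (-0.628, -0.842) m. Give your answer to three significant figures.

-96.5 V

Electric potential is a scalar, so the contributions from each charge add algebraically: V = Σ kqᵢ/rᵢ.
Distances from the field point to each charge: r₁ = 1.47 m, r₂ = 1.01 m, r₃ = 1.31 m, r₄ = 2.25 m.
V = k[(-1.87×10⁻⁹)/(1.47) + (-7.36×10⁻⁹)/(1.01) + (-4.30×10⁻⁹)/(1.31) + (2.43×10⁻⁹)/(2.25)] = -96.5 V.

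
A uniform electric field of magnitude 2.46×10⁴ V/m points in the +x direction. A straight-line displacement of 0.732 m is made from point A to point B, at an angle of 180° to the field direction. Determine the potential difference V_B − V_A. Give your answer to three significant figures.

Only the component of displacement along E changes the potential: ΔV = −E·d·cosθ.
ΔV = −(2.46×10⁴ V/m)(0.732 m)cos180° = 1.80×10⁴ V.

1.80×10⁴ V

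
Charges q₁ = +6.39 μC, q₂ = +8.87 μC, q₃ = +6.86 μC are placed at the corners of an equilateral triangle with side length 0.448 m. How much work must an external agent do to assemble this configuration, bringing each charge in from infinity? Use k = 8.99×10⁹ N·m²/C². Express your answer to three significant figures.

The assembly work is the sum of pairwise potential energies, U = Σ_{i<j} kqᵢqⱼ/rᵢⱼ.
All three pair separations equal the side length, 0.448 m.
U = (1.14) + (0.880) + (1.22) = 3.24 J.

3.24 J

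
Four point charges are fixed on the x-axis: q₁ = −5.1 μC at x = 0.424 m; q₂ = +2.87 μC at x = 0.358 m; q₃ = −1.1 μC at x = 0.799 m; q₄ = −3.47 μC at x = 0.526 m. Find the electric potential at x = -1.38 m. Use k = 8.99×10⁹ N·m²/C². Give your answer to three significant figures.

-3.15×10⁴ V

Electric potential is a scalar, so the contributions from each charge add algebraically: V = Σ kqᵢ/rᵢ.
Distances from the field point to each charge: r₁ = 1.80 m, r₂ = 1.74 m, r₃ = 2.18 m, r₄ = 1.91 m.
V = k[(-5.10×10⁻⁶)/(1.80) + (2.87×10⁻⁶)/(1.74) + (-1.10×10⁻⁶)/(2.18) + (-3.47×10⁻⁶)/(1.91)] = -3.15×10⁴ V.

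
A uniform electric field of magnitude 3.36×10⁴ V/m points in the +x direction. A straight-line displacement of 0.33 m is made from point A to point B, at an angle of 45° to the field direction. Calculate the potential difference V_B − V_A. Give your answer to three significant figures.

Only the component of displacement along E changes the potential: ΔV = −E·d·cosθ.
ΔV = −(3.36×10⁴ V/m)(0.330 m)cos45° = -7840 V.

-7840 V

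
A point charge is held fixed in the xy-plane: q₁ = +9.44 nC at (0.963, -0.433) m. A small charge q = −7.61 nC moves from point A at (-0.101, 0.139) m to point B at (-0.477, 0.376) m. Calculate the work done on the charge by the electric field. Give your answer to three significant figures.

-1.44×10⁻⁷ J

The work done by the electric force is W_field = −ΔU = −q(V_B − V_A) = q(V_A − V_B).
At A: distance to the source charge is 1.21 m; V_A = kq₁/r = 70.3 V.
At B: distance to the source charge is 1.65 m; V_B = kq₁/r = 51.4 V.
ΔV = V_B − V_A = -18.9 V.
W_field = −qΔV = −(-7.61×10⁻⁹ C)(-18.9 V) = -1.44×10⁻⁷ J.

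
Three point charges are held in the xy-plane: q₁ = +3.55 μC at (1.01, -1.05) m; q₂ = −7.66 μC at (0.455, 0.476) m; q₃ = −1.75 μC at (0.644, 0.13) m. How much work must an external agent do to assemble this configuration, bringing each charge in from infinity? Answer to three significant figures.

0.110 J

The work to assemble the configuration equals its total potential energy, U = Σ kqᵢqⱼ/rᵢⱼ over all pairs.
Pair separations: r₁₂ = 1.62 m, r₁₃ = 1.24 m, r₂₃ = 0.394 m.
U = (-0.151) + (-0.0452) + (0.306) = 0.110 J.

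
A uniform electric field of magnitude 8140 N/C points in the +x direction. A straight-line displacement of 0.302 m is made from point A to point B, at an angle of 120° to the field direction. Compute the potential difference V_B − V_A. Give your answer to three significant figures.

Only the component of displacement along E changes the potential: ΔV = −E·d·cosθ.
ΔV = −(8140 V/m)(0.302 m)cos120° = 1230 V.

1230 V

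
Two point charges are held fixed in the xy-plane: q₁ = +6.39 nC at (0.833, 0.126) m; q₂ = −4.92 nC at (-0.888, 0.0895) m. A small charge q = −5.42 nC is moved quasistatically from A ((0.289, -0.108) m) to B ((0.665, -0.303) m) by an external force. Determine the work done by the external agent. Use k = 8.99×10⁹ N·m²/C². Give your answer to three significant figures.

-2.01×10⁻⁷ J

For quasistatic motion the external work equals the change in potential energy: W_ext = qΔV = q(V_B − V_A).
At A: distances to the source charges are 0.592 m, 1.19 m; V_A = Σ kqᵢ/rᵢ = 59.9 V.
At B: distances to the source charges are 0.461 m, 1.60 m; V_B = Σ kqᵢ/rᵢ = 97.1 V.
ΔV = V_B − V_A = 37.1 V.
W_ext = qΔV = (-5.42×10⁻⁹ C)(37.1 V) = -2.01×10⁻⁷ J.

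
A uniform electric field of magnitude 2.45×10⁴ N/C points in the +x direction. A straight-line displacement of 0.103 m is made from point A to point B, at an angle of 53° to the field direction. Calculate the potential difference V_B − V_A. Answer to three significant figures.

Only the component of displacement along E changes the potential: ΔV = −E·d·cosθ.
ΔV = −(2.45×10⁴ V/m)(0.103 m)cos53° = -1520 V.

-1520 V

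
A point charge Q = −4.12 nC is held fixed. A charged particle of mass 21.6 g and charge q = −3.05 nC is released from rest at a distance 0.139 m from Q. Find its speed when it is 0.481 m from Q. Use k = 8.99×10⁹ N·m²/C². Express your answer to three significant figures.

Only the electrostatic force acts, so mechanical energy is conserved: ½mv² = U₁ − U₂ = kQq(1/r₁ − 1/r₂).
U₁ − U₂ = (8.99×10⁹ N·m²/C²)(-4.12×10⁻⁹ C)(-3.05×10⁻⁹ C)(1/0.139 − 1/0.481) = 5.78×10⁻⁷ J.
v = √(2·5.78×10⁻⁷/0.0216) = 7.31×10⁻³ m/s.

7.31×10⁻³ m/s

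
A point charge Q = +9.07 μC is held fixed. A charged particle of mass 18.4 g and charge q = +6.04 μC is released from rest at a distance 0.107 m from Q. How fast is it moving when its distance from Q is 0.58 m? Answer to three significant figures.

20.2 m/s

Only the electrostatic force acts, so mechanical energy is conserved: ½mv² = U₁ − U₂ = kQq(1/r₁ − 1/r₂).
U₁ − U₂ = (8.99×10⁹ N·m²/C²)(9.07×10⁻⁶ C)(6.04×10⁻⁶ C)(1/0.107 − 1/0.580) = 3.75 J.
v = √(2·3.75/0.0184) = 20.2 m/s.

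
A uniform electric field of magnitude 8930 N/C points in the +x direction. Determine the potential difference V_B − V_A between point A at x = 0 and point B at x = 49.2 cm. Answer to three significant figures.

-4390 V

In a uniform field, potential decreases in the direction of E: V_B − V_A = −E·Δx.
V_B − V_A = −(8930 V/m)(0.492 m) = -4390 V.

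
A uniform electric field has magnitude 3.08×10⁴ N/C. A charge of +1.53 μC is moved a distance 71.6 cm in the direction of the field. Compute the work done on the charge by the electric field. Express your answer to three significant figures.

0.0337 J

The potential change for a displacement 71.6 cm in the direction of the field is ΔV = −Ed = -2.21×10⁴ V.
W_field = −qΔV = 0.0337 J.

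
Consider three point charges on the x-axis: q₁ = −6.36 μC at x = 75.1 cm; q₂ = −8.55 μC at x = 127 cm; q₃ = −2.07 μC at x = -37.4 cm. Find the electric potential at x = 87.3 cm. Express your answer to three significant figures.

-6.77×10⁵ V

Electric potential is a scalar, so the contributions from each charge add algebraically: V = Σ kqᵢ/rᵢ.
Distances from the field point to each charge: r₁ = 0.122 m, r₂ = 0.397 m, r₃ = 1.25 m.
V = k[(-6.36×10⁻⁶)/(0.122) + (-8.55×10⁻⁶)/(0.397) + (-2.07×10⁻⁶)/(1.25)] = -6.77×10⁵ V.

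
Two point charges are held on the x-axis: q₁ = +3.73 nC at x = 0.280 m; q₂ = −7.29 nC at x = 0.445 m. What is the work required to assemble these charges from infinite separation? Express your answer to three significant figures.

The work to assemble the configuration equals its total potential energy, U = Σ kqᵢqⱼ/rᵢⱼ over all pairs.
Pair separations: r₁₂ = 0.165 m.
U = (-1.48×10⁻⁶) = -1.48×10⁻⁶ J.

-1.48×10⁻⁶ J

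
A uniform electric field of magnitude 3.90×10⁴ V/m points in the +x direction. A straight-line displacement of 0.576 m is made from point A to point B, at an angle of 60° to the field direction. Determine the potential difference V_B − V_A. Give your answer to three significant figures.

-1.12×10⁴ V

Only the component of displacement along E changes the potential: ΔV = −E·d·cosθ.
ΔV = −(3.90×10⁴ V/m)(0.576 m)cos60° = -1.12×10⁴ V.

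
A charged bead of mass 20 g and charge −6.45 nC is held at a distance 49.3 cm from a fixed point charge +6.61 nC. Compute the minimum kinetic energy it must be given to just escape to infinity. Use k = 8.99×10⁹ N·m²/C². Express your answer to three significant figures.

To just escape, total mechanical energy must reach zero at infinity: ½mv²_min + U = 0, so ½mv²_min = −U = |kQq|/r.
|U| = |kQq|/r = (8.99×10⁹ N·m²/C²)(6.61×10⁻⁹)(6.45×10⁻⁹)/(0.493) = 7.77×10⁻⁷ J.

7.77×10⁻⁷ J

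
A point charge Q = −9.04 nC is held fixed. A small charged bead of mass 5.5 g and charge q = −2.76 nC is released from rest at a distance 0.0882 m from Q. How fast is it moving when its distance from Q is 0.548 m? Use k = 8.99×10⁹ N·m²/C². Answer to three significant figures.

0.0279 m/s

Only the electrostatic force acts, so mechanical energy is conserved: ½mv² = U₁ − U₂ = kQq(1/r₁ − 1/r₂).
U₁ − U₂ = (8.99×10⁹ N·m²/C²)(-9.04×10⁻⁹ C)(-2.76×10⁻⁹ C)(1/0.0882 − 1/0.548) = 2.13×10⁻⁶ J.
v = √(2·2.13×10⁻⁶/5.50×10⁻³) = 0.0279 m/s.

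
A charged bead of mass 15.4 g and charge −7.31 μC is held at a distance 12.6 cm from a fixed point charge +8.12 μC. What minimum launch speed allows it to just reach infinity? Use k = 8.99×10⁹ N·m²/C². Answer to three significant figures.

To just escape, total mechanical energy must reach zero at infinity: ½mv²_min + U = 0, so ½mv²_min = −U = |kQq|/r.
|U| = |kQq|/r = (8.99×10⁹ N·m²/C²)(8.12×10⁻⁶)(7.31×10⁻⁶)/(0.126) = 4.24 J.
v_min = √(2|U|/m) = √(2·4.24/0.0154) = 23.5 m/s.

23.5 m/s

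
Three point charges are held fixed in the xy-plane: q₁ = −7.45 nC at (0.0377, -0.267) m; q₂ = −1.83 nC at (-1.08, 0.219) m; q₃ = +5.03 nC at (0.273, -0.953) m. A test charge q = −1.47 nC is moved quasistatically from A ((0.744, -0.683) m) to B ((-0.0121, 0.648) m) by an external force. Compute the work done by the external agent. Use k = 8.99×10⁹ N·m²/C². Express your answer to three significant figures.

7.80×10⁻⁸ J

For quasistatic motion the external work equals the change in potential energy: W_ext = qΔV = q(V_B − V_A).
At A: distances to the source charges are 0.820 m, 2.03 m, 0.543 m; V_A = Σ kqᵢ/rᵢ = -6.50 V.
At B: distances to the source charges are 0.916 m, 1.15 m, 1.63 m; V_B = Σ kqᵢ/rᵢ = -59.6 V.
ΔV = V_B − V_A = -53.1 V.
W_ext = qΔV = (-1.47×10⁻⁹ C)(-53.1 V) = 7.80×10⁻⁸ J.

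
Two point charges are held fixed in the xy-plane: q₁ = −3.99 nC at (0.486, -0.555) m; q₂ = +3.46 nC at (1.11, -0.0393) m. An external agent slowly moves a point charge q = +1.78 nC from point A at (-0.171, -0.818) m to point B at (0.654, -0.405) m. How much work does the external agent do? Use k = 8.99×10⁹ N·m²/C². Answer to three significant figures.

For quasistatic motion the external work equals the change in potential energy: W_ext = qΔV = q(V_B − V_A).
At A: distances to the source charges are 0.708 m, 1.50 m; V_A = Σ kqᵢ/rᵢ = -29.9 V.
At B: distances to the source charges are 0.225 m, 0.585 m; V_B = Σ kqᵢ/rᵢ = -106 V.
ΔV = V_B − V_A = -76.1 V.
W_ext = qΔV = (1.78×10⁻⁹ C)(-76.1 V) = -1.35×10⁻⁷ J.

-1.35×10⁻⁷ J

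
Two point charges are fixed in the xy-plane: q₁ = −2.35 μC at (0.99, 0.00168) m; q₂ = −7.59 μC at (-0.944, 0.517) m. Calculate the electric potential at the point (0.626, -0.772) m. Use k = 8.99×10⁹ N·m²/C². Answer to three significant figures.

-5.83×10⁴ V

The total potential is the scalar sum of each charge's contribution, V = Σ kqᵢ/rᵢ.
Distances from the field point to each charge: r₁ = 0.855 m, r₂ = 2.03 m.
V = k[(-2.35×10⁻⁶)/(0.855) + (-7.59×10⁻⁶)/(2.03)] = -5.83×10⁴ V.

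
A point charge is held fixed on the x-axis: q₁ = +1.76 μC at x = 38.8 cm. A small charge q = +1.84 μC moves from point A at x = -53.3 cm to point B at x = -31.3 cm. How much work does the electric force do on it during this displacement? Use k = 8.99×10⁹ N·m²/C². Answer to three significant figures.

-9.92×10⁻³ J

The work done by the electric force is W_field = −ΔU = −q(V_B − V_A) = q(V_A − V_B).
At A: distance to the source charge is 0.921 m; V_A = kq₁/r = 1.72×10⁴ V.
At B: distance to the source charge is 0.701 m; V_B = kq₁/r = 2.26×10⁴ V.
ΔV = V_B − V_A = 5390 V.
W_field = −qΔV = −(1.84×10⁻⁶ C)(5390 V) = -9.92×10⁻³ J.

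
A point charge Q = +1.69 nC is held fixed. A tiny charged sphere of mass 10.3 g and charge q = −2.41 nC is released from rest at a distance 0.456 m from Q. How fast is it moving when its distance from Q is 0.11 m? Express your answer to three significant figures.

7.00×10⁻³ m/s

Only the electrostatic force acts, so mechanical energy is conserved: ½mv² = U₁ − U₂ = kQq(1/r₁ − 1/r₂).
U₁ − U₂ = (8.99×10⁹ N·m²/C²)(1.69×10⁻⁹ C)(-2.41×10⁻⁹ C)(1/0.456 − 1/0.110) = 2.53×10⁻⁷ J.
v = √(2·2.53×10⁻⁷/0.0103) = 7.00×10⁻³ m/s.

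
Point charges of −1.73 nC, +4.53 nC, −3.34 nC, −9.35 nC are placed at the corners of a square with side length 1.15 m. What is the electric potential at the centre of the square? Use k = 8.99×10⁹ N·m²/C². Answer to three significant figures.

-109 V

Electric potential is a scalar, so the contributions from each charge add algebraically: V = Σ kqᵢ/rᵢ.
The distance from each corner to the centre is a√2/2 = 0.813 m.
V = k[(-1.73×10⁻⁹)/(0.813) + (4.53×10⁻⁹)/(0.813) + (-3.34×10⁻⁹)/(0.813) + (-9.35×10⁻⁹)/(0.813)] = -109 V.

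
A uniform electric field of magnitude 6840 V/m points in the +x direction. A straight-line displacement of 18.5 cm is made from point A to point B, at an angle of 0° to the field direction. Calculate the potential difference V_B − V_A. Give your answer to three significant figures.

-1270 V

Only the component of displacement along E changes the potential: ΔV = −E·d·cosθ.
ΔV = −(6840 V/m)(0.185 m)cos0° = -1270 V.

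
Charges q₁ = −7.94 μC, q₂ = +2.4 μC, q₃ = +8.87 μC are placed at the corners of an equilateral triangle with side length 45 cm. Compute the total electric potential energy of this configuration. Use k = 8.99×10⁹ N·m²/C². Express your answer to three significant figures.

The work to assemble the configuration equals its total potential energy, U = Σ kqᵢqⱼ/rᵢⱼ over all pairs.
All three pair separations equal the side length, 0.450 m.
U = (-0.381) + (-1.41) + (0.425) = -1.36 J.

-1.36 J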